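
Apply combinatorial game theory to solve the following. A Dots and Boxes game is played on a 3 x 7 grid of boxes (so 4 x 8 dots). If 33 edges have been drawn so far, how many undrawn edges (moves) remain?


Grid: 3 x 7 boxes, i.e. 4 rows and 8 columns of dots.
Horizontal edges: (rows + 1) * cols = 4 * 7 = 28
Vertical edges: rows * (cols + 1) = 3 * 8 = 24
Total edges: 28 + 24 = 52
Edges drawn: 33
Remaining: 52 - 33 = 19

19


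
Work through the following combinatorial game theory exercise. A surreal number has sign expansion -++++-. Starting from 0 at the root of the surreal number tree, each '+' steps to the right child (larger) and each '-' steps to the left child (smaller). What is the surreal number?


Sign expansion: -++++-
Rule: track bounds (lo, hi), initially (-inf, +inf). On '+', the current value becomes lo and we move to the simplest number in (value, hi): value + 1 if hi = +inf, otherwise the midpoint (value + hi)/2. On '-', the current value becomes hi and we move to value - 1 if lo = -inf, otherwise the midpoint (lo + value)/2.
Start at 0.
Step 1: sign = -, move left. Bounds: (-inf, 0). Value = -1
Step 2: sign = +, move right. Bounds: (-1, 0). Value = -1/2
Step 3: sign = +, move right. Bounds: (-1/2, 0). Value = -1/4
Step 4: sign = +, move right. Bounds: (-1/4, 0). Value = -1/8
Step 5: sign = +, move right. Bounds: (-1/8, 0). Value = -1/16
Step 6: sign = -, move left. Bounds: (-1/8, -1/16). Value = -3/32
The surreal number with sign expansion -++++- is -3/32.

-3/32


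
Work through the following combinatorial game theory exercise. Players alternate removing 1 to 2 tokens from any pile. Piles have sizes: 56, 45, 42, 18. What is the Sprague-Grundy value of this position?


Subtraction set: {1, 2}
For this subtraction set, G(n) = n mod 3 (period = max + 1 = 3).
Pile 1 (size 56): G(56) = 56 mod 3 = 2
Pile 2 (size 45): G(45) = 45 mod 3 = 0
Pile 3 (size 42): G(42) = 42 mod 3 = 0
Pile 4 (size 18): G(18) = 18 mod 3 = 0
Total Grundy value = XOR of all: 2 XOR 0 XOR 0 XOR 0 = 2

2


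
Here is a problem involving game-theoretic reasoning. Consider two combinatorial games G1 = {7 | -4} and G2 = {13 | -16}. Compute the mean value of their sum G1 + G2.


G1 = {7 | -4}, G2 = {13 | -16}
Each is a switch {a | b} with numbers a > b; its mean value is (a + b)/2, and mean value is additive over game sums: m(G1 + G2) = m(G1) + m(G2).
Mean of G1 = (7 + (-4))/2 = 3/2 = 3/2
Mean of G2 = (13 + (-16))/2 = -3/2 = -3/2
Mean of G1 + G2 = 3/2 + -3/2 = 0

0


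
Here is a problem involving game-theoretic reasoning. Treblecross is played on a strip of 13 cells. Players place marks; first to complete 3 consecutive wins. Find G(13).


Treblecross: place X on empty cells; 3-in-a-row wins.
Playing within two cells of an existing X lets the opponent win at once, so sensible play treats the cells i-2..i+2 around each X as dead. The player left with no safe cell loses, so this is a normal-play take-away game on strips of safe cells.
Placing X at cell i (0-indexed) of a strip of k safe cells leaves independent strips of sizes max(0, i-2) and max(0, k-i-3). Hence G(k) = mex{ G(max(0,i-2)) XOR G(max(0,k-i-3)) : 0 <= i < k }, with G(0) = 0.
G(1): splits (0,0):0^0=0 -> mex({0}) = 1
G(2): splits (0,0):0^0=0 -> mex({0}) = 1
G(3): splits (0,0):0^0=0 -> mex({0}) = 1
G(4): splits (0,1):0^1=1 (0,0):0^0=0 -> mex({0, 1}) = 2
G(5): splits (0,2):0^1=1 (0,1):0^1=1 (0,0):0^0=0 -> mex({0, 1}) = 2
G(6) = mex({1}) = 0
G(7) = mex({0, 1, 2}) = 3
G(8) = mex({0, 1, 2}) = 3
G(9) = mex({0, 2}) = 1
G(10) = mex({0, 2, 3}) = 1
G(11) = mex({0, 3}) = 1
G(12) = mex({1, 3}) = 0
G(13) = mex({0, 1, 2, 3}) = 4
Therefore G(13) = 4.

4


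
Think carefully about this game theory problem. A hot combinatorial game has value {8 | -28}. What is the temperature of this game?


The game is {8 | -28}, a switch {a | b} with numbers a > b.
Cooling {a | b} by t gives {a - t | b + t}, which stops being hot when a - t = b + t, i.e. at t = (a - b)/2. So the temperature of a switch is (a - b)/2.
Temperature = (Left option - Right option) / 2
= (8 - (-28)) / 2
= 36 / 2
= 18

18


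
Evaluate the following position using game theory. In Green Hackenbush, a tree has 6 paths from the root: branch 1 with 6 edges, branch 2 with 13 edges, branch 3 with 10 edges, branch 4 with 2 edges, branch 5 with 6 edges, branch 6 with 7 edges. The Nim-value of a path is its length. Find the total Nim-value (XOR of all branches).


The tree has 6 branches from the ground vertex.
In Green Hackenbush, the Nim-value of a simple path of length k is k.
Branch 1: length 6, Nim-value = 6
Branch 2: length 13, Nim-value = 13
Branch 3: length 10, Nim-value = 10
Branch 4: length 2, Nim-value = 2
Branch 5: length 6, Nim-value = 6
Branch 6: length 7, Nim-value = 7
Total Nim-value = XOR of all branch values:
0 XOR 6 = 6
6 XOR 13 = 11
11 XOR 10 = 1
1 XOR 2 = 3
3 XOR 6 = 5
5 XOR 7 = 2
Nim-value of the tree = 2

2


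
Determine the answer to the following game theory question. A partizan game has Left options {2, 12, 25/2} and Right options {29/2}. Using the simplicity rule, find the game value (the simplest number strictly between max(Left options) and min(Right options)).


Left options: {2, 12, 25/2}, max = 25/2
Right options: {29/2}, min = 29/2
All options are numbers and max(Left) < min(Right), so by the simplicity theorem the value is the simplest (earliest-born) number strictly between 25/2 and 29/2.
Integers 13 through 14 all lie strictly between 25/2 and 29/2.
Among integers, the simplest (lowest birthday = smallest |n|; 0 is born on day 0, +-n on day n) is 13.
No non-integer in the interval can be simpler: if x is a non-integer in the interval, then floor(x) or ceil(x) also lies in the interval (the interval contains an integer), and both are proper prefixes of x's sign expansion, i.e. born earlier. So the game value is 13.
Game value = 13

13


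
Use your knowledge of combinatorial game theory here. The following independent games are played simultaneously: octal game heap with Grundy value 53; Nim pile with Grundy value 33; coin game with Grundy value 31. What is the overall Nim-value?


By the Sprague-Grundy theorem, the Grundy value of a sum of games is the XOR of individual Grundy values.
octal game heap: Grundy value = 53. Running XOR: 0 XOR 53 = 53
Nim pile: Grundy value = 33. Running XOR: 53 XOR 33 = 20
coin game: Grundy value = 31. Running XOR: 20 XOR 31 = 11
The combined Grundy value is 11.

11


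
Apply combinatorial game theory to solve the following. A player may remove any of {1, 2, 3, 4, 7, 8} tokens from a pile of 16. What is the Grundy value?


The subtraction set is S = {1, 2, 3, 4, 7, 8}.
G(k) = mex{ G(k - s) : s in S, s <= k }. We compute iteratively: G(0) = 0.
G(1) = mex({0}) = 1
G(2) = mex({0, 1}) = 2
G(3) = mex({0, 1, 2}) = 3
G(4) = mex({0, 1, 2, 3}) = 4
G(5) = mex({1, 2, 3, 4}) = 0
G(6) = mex({0, 2, 3, 4}) = 1
G(7) = mex({0, 1, 3, 4}) = 2
G(8) = mex({0, 1, 2, 4}) = 3
G(9) = mex({0, 1, 2, 3}) = 4
G(10) = mex({1, 2, 3, 4}) = 0
G(11) = mex({0, 2, 3, 4}) = 1
G(12) = mex({0, 1, 3, 4}) = 2
Observe that G(5)..G(12) = 0, 1, 2, 3, 4, 0, 1, 2 repeats G(0)..G(7) = 0, 1, 2, 3, 4, 0, 1, 2.
For k >= max(S) = 8, G(k) is determined by the previous 8 values G(k-8)..G(k-1); a window of 8 consecutive values has recurred shifted by 5, so by induction G(k + 5) = G(k) for all k >= 0: the sequence is periodic from the start with period 5.
One period: G(0..4) = 0, 1, 2, 3, 4.
16 mod 5 = 1, so G(16) = G(1) = 1.

1


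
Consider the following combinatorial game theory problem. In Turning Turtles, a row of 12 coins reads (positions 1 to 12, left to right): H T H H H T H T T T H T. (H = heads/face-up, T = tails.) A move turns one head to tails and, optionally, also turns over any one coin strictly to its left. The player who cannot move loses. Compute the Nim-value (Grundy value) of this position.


Coins: H T H H H T H T T T H T
Key fact: a single head at position k behaves exactly like a Nim heap of size k (turning it to T and optionally flipping a coin at j < k corresponds to moving the heap from k to j, or to 0), and heads combine as a disjunctive sum (two heads at the same place would cancel, matching j XOR j = 0). So the Nim-value is the XOR of the 1-indexed positions of the heads.
Face-up positions (1-indexed): [1, 3, 4, 5, 7, 11]
XOR 0 with 1: 0 XOR 1 = 1
XOR 1 with 3: 1 XOR 3 = 2
XOR 2 with 4: 2 XOR 4 = 6
XOR 6 with 5: 6 XOR 5 = 3
XOR 3 with 7: 3 XOR 7 = 4
XOR 4 with 11: 4 XOR 11 = 15
Nim-value = 15

15


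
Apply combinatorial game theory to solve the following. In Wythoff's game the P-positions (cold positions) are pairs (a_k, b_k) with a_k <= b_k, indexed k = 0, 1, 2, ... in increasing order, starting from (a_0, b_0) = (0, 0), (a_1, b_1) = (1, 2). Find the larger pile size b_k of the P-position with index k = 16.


By Wythoff's theorem, a_k = floor(k * phi) and b_k = floor(k * phi^2) = a_k + k, where phi = (1 + sqrt(5))/2 is the golden ratio.
phi = (1 + sqrt(5))/2 = 1.618034
phi^2 = phi + 1 = 2.618034
k = 16
k * phi^2 = 16 * 2.618034 = 41.888544
b_16 = floor(k * phi^2) = 41 (check: a_16 + k = 25 + 16 = 41)

41


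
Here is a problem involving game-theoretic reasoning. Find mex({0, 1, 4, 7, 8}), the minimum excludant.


Set = {0, 1, 4, 7, 8}
0 is in the set.
1 is in the set.
2 is NOT in the set. This is the mex.
mex = 2

2


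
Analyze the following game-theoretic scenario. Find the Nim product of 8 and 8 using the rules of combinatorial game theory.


Nim multiplication is bilinear over XOR: (u XOR v) * w = (u*w) XOR (v*w).
So we split each operand into its bit components and XOR the pairwise Nim products.
8 = 8 (as XOR of powers of 2).
8 = 8 (as XOR of powers of 2).
Using the standard Nim-product table on single bits:
  2*2 = 3,   2*4 = 8,   2*8 = 12,
  4*4 = 6,   4*8 = 11,  8*8 = 13,
and  1*x = x (identity), k*l = l*k (commutative).
Pairwise Nim products:
  8 * 8 = 13
XOR them: 13 = 13.
Result: 8 * 8 = 13 (in Nim).

13


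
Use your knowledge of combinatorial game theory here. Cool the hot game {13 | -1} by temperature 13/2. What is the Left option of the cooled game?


Original game: {13 | -1} (a switch {a | b} with a > b).
Cooling by t (for t below the temperature (a - b)/2 = 7) taxes each move by t: {a | b} cooled by t is {a - t | b + t}.
Cooling amount: t = 13/2
Cooled Left option: 13 - 13/2 = 13/2
Cooled Right option: -1 + 13/2 = 11/2
Cooled game: {13/2 | 11/2}
Left option = 13/2

13/2


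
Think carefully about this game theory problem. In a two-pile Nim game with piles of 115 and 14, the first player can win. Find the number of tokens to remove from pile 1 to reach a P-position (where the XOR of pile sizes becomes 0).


Piles: 115 and 14
Current XOR: 115 XOR 14 = 125 (non-zero, so this is an N-position).
To make the XOR zero, we need to find a move that balances the piles.
For pile 1 (size 115): target = 115 XOR 125 = 14
We reduce pile 1 from 115 to 14.
Tokens removed: 115 - 14 = 101
Verification: 14 XOR 14 = 0

101


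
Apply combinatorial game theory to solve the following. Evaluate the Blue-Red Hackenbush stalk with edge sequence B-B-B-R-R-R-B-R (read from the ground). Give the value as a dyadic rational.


Edges (from ground): B-B-B-R-R-R-B-R
By Berlekamp's sign-expansion rule, a Blue-Red Hackenbush stalk has the value of the surreal number whose sign sequence is the edge sequence with B -> + and R -> -.
Sign sequence: +++---+-
Trace the sign expansion in the surreal number tree, starting from 0:
Edge 1: B (sign +) -> bounds (0, +inf), value = 1
Edge 2: B (sign +) -> bounds (1, +inf), value = 2
Edge 3: B (sign +) -> bounds (2, +inf), value = 3
Edge 4: R (sign -) -> bounds (2, 3), value = 5/2
Edge 5: R (sign -) -> bounds (2, 5/2), value = 9/4
Edge 6: R (sign -) -> bounds (2, 9/4), value = 17/8
Edge 7: B (sign +) -> bounds (17/8, 9/4), value = 35/16
Edge 8: R (sign -) -> bounds (17/8, 35/16), value = 69/32
Game value = 69/32

69/32


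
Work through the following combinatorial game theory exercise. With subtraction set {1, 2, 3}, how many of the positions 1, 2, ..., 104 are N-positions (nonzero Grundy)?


Subtraction set S = {1, 2, 3}, so G(n) = n mod 4.
G(n) = 0 when n is a multiple of 4.
Multiples of 4 in [1, 104]: 26
N-positions (nonzero Grundy) = 104 - 26 = 78

78


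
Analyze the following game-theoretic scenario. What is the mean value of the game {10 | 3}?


Game = {10 | 3}, a switch {a | b} with numbers a > b.
Its thermograph has left wall a - t and right wall b + t, which meet at t = (a - b)/2, where both equal (a + b)/2. So the mast (mean value) is at (a + b)/2.
Mean = (10 + (3))/2 = 13/2 = 13/2

13/2


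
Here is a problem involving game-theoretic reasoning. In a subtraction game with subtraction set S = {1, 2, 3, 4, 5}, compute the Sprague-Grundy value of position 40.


The subtraction set is S = {1, 2, 3, 4, 5}.
G(k) = mex{ G(k - s) : s in S, s <= k }. We compute iteratively: G(0) = 0.
G(1) = mex({0}) = 1
G(2) = mex({0, 1}) = 2
G(3) = mex({0, 1, 2}) = 3
G(4) = mex({0, 1, 2, 3}) = 4
G(5) = mex({0, 1, 2, 3, 4}) = 5
G(6) = mex({1, 2, 3, 4, 5}) = 0
G(7) = mex({0, 2, 3, 4, 5}) = 1
G(8) = mex({0, 1, 3, 4, 5}) = 2
G(9) = mex({0, 1, 2, 4, 5}) = 3
G(10) = mex({0, 1, 2, 3, 5}) = 4
Observe that G(6)..G(10) = 0, 1, 2, 3, 4 repeats G(0)..G(4) = 0, 1, 2, 3, 4.
For k >= max(S) = 5, G(k) is determined by the previous 5 values G(k-5)..G(k-1); a window of 5 consecutive values has recurred shifted by 6, so by induction G(k + 6) = G(k) for all k >= 0: the sequence is periodic from the start with period 6.
One period: G(0..5) = 0, 1, 2, 3, 4, 5.
40 mod 6 = 4, so G(40) = G(4) = 4.

4


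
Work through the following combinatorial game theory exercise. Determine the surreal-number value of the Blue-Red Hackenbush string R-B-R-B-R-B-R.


Edges (from ground): R-B-R-B-R-B-R
By Berlekamp's sign-expansion rule, a Blue-Red Hackenbush stalk has the value of the surreal number whose sign sequence is the edge sequence with B -> + and R -> -.
Sign sequence: -+-+-+-
Trace the sign expansion in the surreal number tree, starting from 0:
Edge 1: R (sign -) -> bounds (-inf, 0), value = -1
Edge 2: B (sign +) -> bounds (-1, 0), value = -1/2
Edge 3: R (sign -) -> bounds (-1, -1/2), value = -3/4
Edge 4: B (sign +) -> bounds (-3/4, -1/2), value = -5/8
Edge 5: R (sign -) -> bounds (-3/4, -5/8), value = -11/16
Edge 6: B (sign +) -> bounds (-11/16, -5/8), value = -21/32
Edge 7: R (sign -) -> bounds (-11/16, -21/32), value = -43/64
Game value = -43/64

-43/64


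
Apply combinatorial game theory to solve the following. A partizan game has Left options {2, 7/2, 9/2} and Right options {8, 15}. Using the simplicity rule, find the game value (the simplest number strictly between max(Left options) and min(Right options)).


Left options: {2, 7/2, 9/2}, max = 9/2
Right options: {8, 15}, min = 8
All options are numbers and max(Left) < min(Right), so by the simplicity theorem the value is the simplest (earliest-born) number strictly between 9/2 and 8.
Integers 5 through 7 all lie strictly between 9/2 and 8.
Among integers, the simplest (lowest birthday = smallest |n|; 0 is born on day 0, +-n on day n) is 5.
No non-integer in the interval can be simpler: if x is a non-integer in the interval, then floor(x) or ceil(x) also lies in the interval (the interval contains an integer), and both are proper prefixes of x's sign expansion, i.e. born earlier. So the game value is 5.
Game value = 5

5


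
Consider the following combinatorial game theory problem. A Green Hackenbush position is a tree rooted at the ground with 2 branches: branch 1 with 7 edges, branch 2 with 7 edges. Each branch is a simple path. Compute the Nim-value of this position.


The tree has 2 branches from the ground vertex.
In Green Hackenbush, the Nim-value of a simple path of length k is k.
Branch 1: length 7, Nim-value = 7
Branch 2: length 7, Nim-value = 7
Total Nim-value = XOR of all branch values:
0 XOR 7 = 7
7 XOR 7 = 0
Nim-value of the tree = 0

0


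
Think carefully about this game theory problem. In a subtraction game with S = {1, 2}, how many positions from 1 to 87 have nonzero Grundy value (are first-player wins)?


Subtraction set S = {1, 2}, so G(n) = n mod 3.
G(n) = 0 when n is a multiple of 3.
Multiples of 3 in [1, 87]: 29
N-positions (nonzero Grundy) = 87 - 29 = 58

58


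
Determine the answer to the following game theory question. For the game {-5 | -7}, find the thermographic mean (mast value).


Game = {-5 | -7}, a switch {a | b} with numbers a > b.
Its thermograph has left wall a - t and right wall b + t, which meet at t = (a - b)/2, where both equal (a + b)/2. So the mast (mean value) is at (a + b)/2.
Mean = (-5 + (-7))/2 = -12/2 = -6

-6


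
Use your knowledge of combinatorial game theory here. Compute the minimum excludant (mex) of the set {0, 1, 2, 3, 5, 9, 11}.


Set = {0, 1, 2, 3, 5, 9, 11}
0 is in the set.
1 is in the set.
2 is in the set.
3 is in the set.
4 is NOT in the set. This is the mex.
mex = 4

4


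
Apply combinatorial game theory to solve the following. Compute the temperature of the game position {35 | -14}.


The game is {35 | -14}, a switch {a | b} with numbers a > b.
Cooling {a | b} by t gives {a - t | b + t}, which stops being hot when a - t = b + t, i.e. at t = (a - b)/2. So the temperature of a switch is (a - b)/2.
Temperature = (Left option - Right option) / 2
= (35 - (-14)) / 2
= 49 / 2
= 49/2

49/2


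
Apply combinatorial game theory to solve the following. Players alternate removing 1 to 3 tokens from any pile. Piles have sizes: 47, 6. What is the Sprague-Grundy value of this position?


Subtraction set: {1, 2, 3}
For this subtraction set, G(n) = n mod 4 (period = max + 1 = 4).
Pile 1 (size 47): G(47) = 47 mod 4 = 3
Pile 2 (size 6): G(6) = 6 mod 4 = 2
Total Grundy value = XOR of all: 3 XOR 2 = 1

1


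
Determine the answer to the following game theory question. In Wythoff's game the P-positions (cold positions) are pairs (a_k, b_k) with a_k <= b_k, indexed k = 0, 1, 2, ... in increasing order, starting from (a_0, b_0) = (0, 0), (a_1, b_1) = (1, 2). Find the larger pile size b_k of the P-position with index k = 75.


By Wythoff's theorem, a_k = floor(k * phi) and b_k = floor(k * phi^2) = a_k + k, where phi = (1 + sqrt(5))/2 is the golden ratio.
phi = (1 + sqrt(5))/2 = 1.618034
phi^2 = phi + 1 = 2.618034
k = 75
k * phi^2 = 75 * 2.618034 = 196.352549
b_75 = floor(k * phi^2) = 196 (check: a_75 + k = 121 + 75 = 196)

196


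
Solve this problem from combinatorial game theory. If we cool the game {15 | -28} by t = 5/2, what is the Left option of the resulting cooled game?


Original game: {15 | -28} (a switch {a | b} with a > b).
Cooling by t (for t below the temperature (a - b)/2 = 43/2) taxes each move by t: {a | b} cooled by t is {a - t | b + t}.
Cooling amount: t = 5/2
Cooled Left option: 15 - 5/2 = 25/2
Cooled Right option: -28 + 5/2 = -51/2
Cooled game: {25/2 | -51/2}
Left option = 25/2

25/2


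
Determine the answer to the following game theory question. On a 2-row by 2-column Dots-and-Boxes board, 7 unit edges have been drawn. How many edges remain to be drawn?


Grid: 2 x 2 boxes, i.e. 3 rows and 3 columns of dots.
Horizontal edges: (rows + 1) * cols = 3 * 2 = 6
Vertical edges: rows * (cols + 1) = 2 * 3 = 6
Total edges: 6 + 6 = 12
Edges drawn: 7
Remaining: 12 - 7 = 5

5


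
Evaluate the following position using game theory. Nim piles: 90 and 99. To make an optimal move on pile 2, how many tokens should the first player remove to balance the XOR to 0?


Piles: 90 and 99
Current XOR: 90 XOR 99 = 57 (non-zero, so this is an N-position).
To make the XOR zero, we need to find a move that balances the piles.
For pile 2 (size 99): target = 99 XOR 57 = 90
We reduce pile 2 from 99 to 90.
Tokens removed: 99 - 90 = 9
Verification: 90 XOR 90 = 0

9


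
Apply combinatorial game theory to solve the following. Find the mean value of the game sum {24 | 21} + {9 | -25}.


G1 = {24 | 21}, G2 = {9 | -25}
Each is a switch {a | b} with numbers a > b; its mean value is (a + b)/2, and mean value is additive over game sums: m(G1 + G2) = m(G1) + m(G2).
Mean of G1 = (24 + (21))/2 = 45/2 = 45/2
Mean of G2 = (9 + (-25))/2 = -16/2 = -8
Mean of G1 + G2 = 45/2 + -8 = 29/2

29/2


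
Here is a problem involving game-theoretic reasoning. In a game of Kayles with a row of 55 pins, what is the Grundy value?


Kayles: a move removes 1 or 2 adjacent pins from a contiguous row.
Removing pins from a row of k leaves two independent rows (a, b) with a + b = k - 1 (one pin) or a + b = k - 2 (two pins); an end removal gives a = 0.
By Sprague-Grundy, G(k) = mex{ G(a) XOR G(b) } over all these splits. G(0) = 0.
G(1): splits (0,0):0^0=0 -> mex({0}) = 1
G(2): splits (0,1):0^1=1 (0,0):0^0=0 -> mex({0, 1}) = 2
G(3): splits (0,2):0^2=2 (1,1):1^1=0 (0,1):0^1=1 -> mex({0, 1, 2}) = 3
G(4): splits (0,3):0^3=3 (1,2):1^2=3 (0,2):0^2=2 (1,1):1^1=0 -> mex({0, 2, 3}) = 1
G(5): splits (0,4):0^1=1 (1,3):1^3=2 (2,2):2^2=0 (0,3):0^3=3 (1,2):1^2=3 -> mex({0, 1, 2, 3}) = 4
G(6) = mex({0, 1, 2, 4}) = 3
G(7) = mex({0, 1, 3, 4, 5}) = 2
G(8) = mex({0, 2, 3, 5, 6}) = 1
G(9) = mex({0, 1, 2, 3, 6, 7}) = 4
G(10) = mex({0, 1, 3, 4, 5, 7}) = 2
G(11) = mex({0, 1, 2, 3, 4, 5}) = 6
G(12) = mex({0, 1, 2, 3, 5, 6, 7}) = 4
G(13) = mex({0, 2, 3, 4, 6, 7}) = 1
G(14) = mex({0, 1, 4, 5, 6, 7}) = 2
G(15) = mex({0, 1, 2, 3, 4, 5, 6}) = 7
G(16) = mex({0, 2, 3, 5, 6, 7}) = 1
G(17) = mex({0, 1, 2, 3, 5, 6, 7}) = 4
G(18) = mex({0, 1, 2, 4, 5, 6}) = 3
G(19) = mex({0, 1, 3, 4, 5, 7}) = 2
G(20) = mex({0, 2, 3, 4, 5, 6, 7}) = 1
G(21) = mex({0, 1, 2, 3, 5, 6, 7}) = 4
G(22) = mex({0, 1, 2, 3, 4, 5, 7}) = 6
G(23) = mex({0, 1, 2, 3, 4, 5, 6}) = 7
G(24) = mex({0, 1, 2, 3, 5, 6, 7}) = 4
G(25) = mex({0, 2, 3, 4, 6, 7}) = 1
G(26) = mex({0, 1, 3, 4, 5, 6, 7}) = 2
G(27) = mex({0, 1, 2, 3, 4, 5, 6, 7}) = 8
G(28) = mex({0, 1, 2, 3, 4, 6, 7, 8}) = 5
G(29) = mex({0, 1, 2, 3, 5, 6, 7, 8, 9}) = 4
G(30) = mex({0, 1, 2, 3, 4, 5, 6, 9, 10}) = 7
G(31) = mex({0, 1, 3, 4, 5, 7, 10, 11}) = 2
G(32) = mex({0, 2, 3, 4, 5, 6, 7, 9, 11}) = 1
G(33) = mex({0, 1, 2, 3, 4, 5, 6, 7, 9, 12}) = 8
G(34) = mex({0, 1, 2, 3, 4, 5, 7, 8, 11, 12}) = 6
G(35) = mex({0, 1, 2, 3, 4, 5, 6, 8, 9, 10, 11}) = 7
G(36) = mex({0, 1, 2, 3, 5, 6, 7, 9, 10}) = 4
G(37) = mex({0, 2, 3, 4, 6, 7, 9, 10, 11, 12}) = 1
G(38) = mex({0, 1, 3, 4, 5, 6, 7, 9, 10, 11, 12}) = 2
G(39) = mex({0, 1, 2, 4, 5, 6, 7, 9, 10, 12, 14}) = 3
G(40) = mex({0, 2, 3, 4, 6, 7, 11, 12, 14}) = 1
G(41) = mex({0, 1, 2, 3, 5, 6, 7, 9, 10, 11, 12}) = 4
G(42) = mex({0, 1, 2, 3, 4, 5, 6, 9, 10}) = 7
G(43) = mex({0, 1, 3, 4, 5, 7, 9, 10, 12, 15}) = 2
G(44) = mex({0, 2, 3, 4, 5, 6, 7, 9, 10, 12, 15}) = 1
G(45) = mex({0, 1, 2, 3, 4, 5, 6, 7, 9, 10, 12, 14}) = 8
G(46) = mex({0, 1, 3, 4, 5, 7, 8, 11, 12, 14}) = 2
G(47) = mex({0, 1, 2, 3, 4, 5, 6, 8, 9, 10, 11, 12}) = 7
G(48) = mex({0, 1, 2, 3, 5, 6, 7, 9, 10}) = 4
G(49) = mex({0, 2, 3, 4, 6, 7, 9, 10, 11, 12, 15}) = 1
G(50) = mex({0, 1, 4, 5, 6, 7, 9, 11, 12, 14, 15}) = 2
G(51) = mex({0, 1, 2, 3, 4, 5, 6, 7, 9, 12, 14, 15}) = 8
G(52) = mex({0, 2, 3, 4, 5, 6, 7, 8, 11, 12, 15}) = 1
G(53) = mex({0, 1, 2, 3, 5, 6, 7, 8, 9, 10, 11, 12}) = 4
G(54) = mex({0, 1, 2, 3, 4, 5, 6, 9, 10}) = 7
G(55) = mex({0, 1, 3, 4, 5, 7, 9, 10, 11, 12}) = 2
Therefore G(55) = 2.

2


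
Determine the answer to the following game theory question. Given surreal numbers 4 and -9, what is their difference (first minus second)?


x = 4, y = -9
x - y = 4 - -9 = 13

13


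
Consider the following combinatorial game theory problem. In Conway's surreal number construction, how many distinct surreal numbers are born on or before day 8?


Day 0: {|} = 0 is born. Count = 1.
Day n: the number of surreal numbers born by day n is 2^(n+1) - 1.
By day 0: 2^1 - 1 = 1
By day 1: 2^2 - 1 = 3
By day 2: 2^3 - 1 = 7
By day 3: 2^4 - 1 = 15
By day 4: 2^5 - 1 = 31
By day 5: 2^6 - 1 = 63
By day 6: 2^7 - 1 = 127
By day 7: 2^8 - 1 = 255
By day 8: 2^9 - 1 = 511
By day 8: 511 surreal numbers.

511


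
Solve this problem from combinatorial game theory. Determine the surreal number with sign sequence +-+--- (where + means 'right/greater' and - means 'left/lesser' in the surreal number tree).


Sign expansion: +-+---
Rule: track bounds (lo, hi), initially (-inf, +inf). On '+', the current value becomes lo and we move to the simplest number in (value, hi): value + 1 if hi = +inf, otherwise the midpoint (value + hi)/2. On '-', the current value becomes hi and we move to value - 1 if lo = -inf, otherwise the midpoint (lo + value)/2.
Start at 0.
Step 1: sign = +, move right. Bounds: (0, +inf). Value = 1
Step 2: sign = -, move left. Bounds: (0, 1). Value = 1/2
Step 3: sign = +, move right. Bounds: (1/2, 1). Value = 3/4
Step 4: sign = -, move left. Bounds: (1/2, 3/4). Value = 5/8
Step 5: sign = -, move left. Bounds: (1/2, 5/8). Value = 9/16
Step 6: sign = -, move left. Bounds: (1/2, 9/16). Value = 17/32
The surreal number with sign expansion +-+--- is 17/32.

17/32


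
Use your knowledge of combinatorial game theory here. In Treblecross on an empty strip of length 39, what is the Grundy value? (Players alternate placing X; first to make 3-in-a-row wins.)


Treblecross: place X on empty cells; 3-in-a-row wins.
Playing within two cells of an existing X lets the opponent win at once, so sensible play treats the cells i-2..i+2 around each X as dead. The player left with no safe cell loses, so this is a normal-play take-away game on strips of safe cells.
Placing X at cell i (0-indexed) of a strip of k safe cells leaves independent strips of sizes max(0, i-2) and max(0, k-i-3). Hence G(k) = mex{ G(max(0,i-2)) XOR G(max(0,k-i-3)) : 0 <= i < k }, with G(0) = 0.
G(1): splits (0,0):0^0=0 -> mex({0}) = 1
G(2): splits (0,0):0^0=0 -> mex({0}) = 1
G(3): splits (0,0):0^0=0 -> mex({0}) = 1
G(4): splits (0,1):0^1=1 (0,0):0^0=0 -> mex({0, 1}) = 2
G(5): splits (0,2):0^1=1 (0,1):0^1=1 (0,0):0^0=0 -> mex({0, 1}) = 2
G(6) = mex({1}) = 0
G(7) = mex({0, 1, 2}) = 3
G(8) = mex({0, 1, 2}) = 3
G(9) = mex({0, 2}) = 1
G(10) = mex({0, 2, 3}) = 1
G(11) = mex({0, 3}) = 1
G(12) = mex({1, 3}) = 0
G(13) = mex({0, 1, 2, 3}) = 4
G(14) = mex({0, 1, 2}) = 3
G(15) = mex({0, 1, 2}) = 3
G(16) = mex({0, 1, 2, 4}) = 3
G(17) = mex({0, 1, 3, 4}) = 2
G(18) = mex({0, 1, 3, 4}) = 2
G(19) = mex({0, 1, 3, 5}) = 2
G(20) = mex({0, 1, 2, 3, 5}) = 4
G(21) = mex({0, 1, 2, 3, 5}) = 4
G(22) = mex({1, 2, 6}) = 0
G(23) = mex({0, 1, 2, 3, 4, 6}) = 5
G(24) = mex({0, 1, 2, 3, 4}) = 5
G(25) = mex({0, 1, 3, 4, 7}) = 2
G(26) = mex({0, 1, 3, 4, 5, 7}) = 2
G(27) = mex({0, 1, 3, 5}) = 2
G(28) = mex({0, 1, 2, 5}) = 3
G(29) = mex({0, 1, 2, 4, 5, 6}) = 3
G(30) = mex({1, 2, 4, 6}) = 0
G(31) = mex({0, 1, 2, 3, 4, 6}) = 5
G(32) = mex({1, 2, 3, 4, 7}) = 0
G(33) = mex({0, 3, 7}) = 1
G(34) = mex({0, 2, 3, 5, 7}) = 1
G(35) = mex({0, 2, 3, 5, 6}) = 1
G(36) = mex({0, 1, 2, 5, 6}) = 3
G(37) = mex({0, 1, 2, 4, 5, 6}) = 3
G(38) = mex({0, 1, 2, 4}) = 3
G(39) = mex({0, 1, 2, 3, 4, 7}) = 5
Therefore G(39) = 5.

5


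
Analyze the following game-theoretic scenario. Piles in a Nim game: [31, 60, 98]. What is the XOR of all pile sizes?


We need the XOR (exclusive or) of all pile sizes.
After XOR-ing pile 1 (size 31): 0 XOR 31 = 31
After XOR-ing pile 2 (size 60): 31 XOR 60 = 35
After XOR-ing pile 3 (size 98): 35 XOR 98 = 65
The Nim-value of this position is 65.

65


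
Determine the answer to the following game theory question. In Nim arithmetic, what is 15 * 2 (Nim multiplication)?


Nim multiplication is bilinear over XOR: (u XOR v) * w = (u*w) XOR (v*w).
So we split each operand into its bit components and XOR the pairwise Nim products.
15 = 1 + 2 + 4 + 8 (as XOR of powers of 2).
2 = 2 (as XOR of powers of 2).
Using the standard Nim-product table on single bits:
  2*2 = 3,   2*4 = 8,   2*8 = 12,
  4*4 = 6,   4*8 = 11,  8*8 = 13,
and  1*x = x (identity), k*l = l*k (commutative).
Pairwise Nim products:
  1 * 2 = 2
  2 * 2 = 3
  4 * 2 = 8
  8 * 2 = 12
XOR them: 2 XOR 3 XOR 8 XOR 12 = 5.
Result: 15 * 2 = 5 (in Nim).

5


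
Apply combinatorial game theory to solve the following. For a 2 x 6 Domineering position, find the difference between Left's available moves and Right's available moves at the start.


Board is 2 x 6 (rows x cols).
Left (vertical) placements: (rows-1) * cols = 1 * 6 = 6
Right (horizontal) placements: rows * (cols-1) = 2 * 5 = 10
Advantage = Left - Right = 6 - 10 = -4

-4


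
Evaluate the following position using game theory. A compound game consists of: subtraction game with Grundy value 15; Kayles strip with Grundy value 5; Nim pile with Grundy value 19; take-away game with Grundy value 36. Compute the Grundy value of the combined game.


By the Sprague-Grundy theorem, the Grundy value of a sum of games is the XOR of individual Grundy values.
subtraction game: Grundy value = 15. Running XOR: 0 XOR 15 = 15
Kayles strip: Grundy value = 5. Running XOR: 15 XOR 5 = 10
Nim pile: Grundy value = 19. Running XOR: 10 XOR 19 = 25
take-away game: Grundy value = 36. Running XOR: 25 XOR 36 = 61
The combined Grundy value is 61.

61


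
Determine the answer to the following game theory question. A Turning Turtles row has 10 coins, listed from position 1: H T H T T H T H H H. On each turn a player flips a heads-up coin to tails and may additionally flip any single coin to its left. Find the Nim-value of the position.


Coins: H T H T T H T H H H
Key fact: a single head at position k behaves exactly like a Nim heap of size k (turning it to T and optionally flipping a coin at j < k corresponds to moving the heap from k to j, or to 0), and heads combine as a disjunctive sum (two heads at the same place would cancel, matching j XOR j = 0). So the Nim-value is the XOR of the 1-indexed positions of the heads.
Face-up positions (1-indexed): [1, 3, 6, 8, 9, 10]
XOR 0 with 1: 0 XOR 1 = 1
XOR 1 with 3: 1 XOR 3 = 2
XOR 2 with 6: 2 XOR 6 = 4
XOR 4 with 8: 4 XOR 8 = 12
XOR 12 with 9: 12 XOR 9 = 5
XOR 5 with 10: 5 XOR 10 = 15
Nim-value = 15

15


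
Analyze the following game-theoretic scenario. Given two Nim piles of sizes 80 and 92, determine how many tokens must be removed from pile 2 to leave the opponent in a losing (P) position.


Piles: 80 and 92
Current XOR: 80 XOR 92 = 12 (non-zero, so this is an N-position).
To make the XOR zero, we need to find a move that balances the piles.
For pile 2 (size 92): target = 92 XOR 12 = 80
We reduce pile 2 from 92 to 80.
Tokens removed: 92 - 80 = 12
Verification: 80 XOR 80 = 0

12


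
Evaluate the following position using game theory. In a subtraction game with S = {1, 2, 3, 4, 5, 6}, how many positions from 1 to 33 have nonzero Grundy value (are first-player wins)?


Subtraction set S = {1, 2, 3, 4, 5, 6}, so G(n) = n mod 7.
G(n) = 0 when n is a multiple of 7.
Multiples of 7 in [1, 33]: 4
N-positions (nonzero Grundy) = 33 - 4 = 29

29


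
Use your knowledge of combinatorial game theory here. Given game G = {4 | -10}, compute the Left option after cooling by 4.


Original game: {4 | -10} (a switch {a | b} with a > b).
Cooling by t (for t below the temperature (a - b)/2 = 7) taxes each move by t: {a | b} cooled by t is {a - t | b + t}.
Cooling amount: t = 4
Cooled Left option: 4 - 4 = 0
Cooled Right option: -10 + 4 = -6
Cooled game: {0 | -6}
Left option = 0

0


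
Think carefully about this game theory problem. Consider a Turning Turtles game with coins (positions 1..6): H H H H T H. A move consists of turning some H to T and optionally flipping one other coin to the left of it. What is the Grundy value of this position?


Coins: H H H H T H
Key fact: a single head at position k behaves exactly like a Nim heap of size k (turning it to T and optionally flipping a coin at j < k corresponds to moving the heap from k to j, or to 0), and heads combine as a disjunctive sum (two heads at the same place would cancel, matching j XOR j = 0). So the Nim-value is the XOR of the 1-indexed positions of the heads.
Face-up positions (1-indexed): [1, 2, 3, 4, 6]
XOR 0 with 1: 0 XOR 1 = 1
XOR 1 with 2: 1 XOR 2 = 3
XOR 3 with 3: 3 XOR 3 = 0
XOR 0 with 4: 0 XOR 4 = 4
XOR 4 with 6: 4 XOR 6 = 2
Nim-value = 2

2


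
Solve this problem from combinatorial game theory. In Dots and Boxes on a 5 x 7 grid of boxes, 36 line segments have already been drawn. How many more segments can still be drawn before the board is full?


Grid: 5 x 7 boxes, i.e. 6 rows and 8 columns of dots.
Horizontal edges: (rows + 1) * cols = 6 * 7 = 42
Vertical edges: rows * (cols + 1) = 5 * 8 = 40
Total edges: 42 + 40 = 82
Edges drawn: 36
Remaining: 82 - 36 = 46

46


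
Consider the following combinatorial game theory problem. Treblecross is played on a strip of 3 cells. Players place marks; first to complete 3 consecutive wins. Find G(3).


Treblecross: place X on empty cells; 3-in-a-row wins.
Playing within two cells of an existing X lets the opponent win at once, so sensible play treats the cells i-2..i+2 around each X as dead. The player left with no safe cell loses, so this is a normal-play take-away game on strips of safe cells.
Placing X at cell i (0-indexed) of a strip of k safe cells leaves independent strips of sizes max(0, i-2) and max(0, k-i-3). Hence G(k) = mex{ G(max(0,i-2)) XOR G(max(0,k-i-3)) : 0 <= i < k }, with G(0) = 0.
G(1): splits (0,0):0^0=0 -> mex({0}) = 1
G(2): splits (0,0):0^0=0 -> mex({0}) = 1
G(3): splits (0,0):0^0=0 -> mex({0}) = 1
Therefore G(3) = 1.

1


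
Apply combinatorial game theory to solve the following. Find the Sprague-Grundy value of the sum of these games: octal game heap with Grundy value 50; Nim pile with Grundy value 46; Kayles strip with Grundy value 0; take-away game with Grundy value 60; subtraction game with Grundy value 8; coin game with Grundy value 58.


By the Sprague-Grundy theorem, the Grundy value of a sum of games is the XOR of individual Grundy values.
octal game heap: Grundy value = 50. Running XOR: 0 XOR 50 = 50
Nim pile: Grundy value = 46. Running XOR: 50 XOR 46 = 28
Kayles strip: Grundy value = 0. Running XOR: 28 XOR 0 = 28
take-away game: Grundy value = 60. Running XOR: 28 XOR 60 = 32
subtraction game: Grundy value = 8. Running XOR: 32 XOR 8 = 40
coin game: Grundy value = 58. Running XOR: 40 XOR 58 = 18
The combined Grundy value is 18.

18


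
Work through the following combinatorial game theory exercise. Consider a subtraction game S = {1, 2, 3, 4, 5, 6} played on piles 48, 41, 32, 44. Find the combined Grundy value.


Subtraction set: {1, 2, 3, 4, 5, 6}
For this subtraction set, G(n) = n mod 7 (period = max + 1 = 7).
Pile 1 (size 48): G(48) = 48 mod 7 = 6
Pile 2 (size 41): G(41) = 41 mod 7 = 6
Pile 3 (size 32): G(32) = 32 mod 7 = 4
Pile 4 (size 44): G(44) = 44 mod 7 = 2
Total Grundy value = XOR of all: 6 XOR 6 XOR 4 XOR 2 = 6

6


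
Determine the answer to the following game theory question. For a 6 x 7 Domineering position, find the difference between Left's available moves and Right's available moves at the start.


Board is 6 x 7 (rows x cols).
Left (vertical) placements: (rows-1) * cols = 5 * 7 = 35
Right (horizontal) placements: rows * (cols-1) = 6 * 6 = 36
Advantage = Left - Right = 35 - 36 = -1

-1


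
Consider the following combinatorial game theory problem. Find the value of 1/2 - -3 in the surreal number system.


x = 1/2, y = -3
Converting to common denominator: 2
x = 1/2, y = -6/2
x - y = 1/2 - -3 = 7/2

7/2


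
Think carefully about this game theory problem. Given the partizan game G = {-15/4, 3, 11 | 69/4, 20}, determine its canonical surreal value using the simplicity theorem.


Left options: {-15/4, 3, 11}, max = 11
Right options: {69/4, 20}, min = 69/4
All options are numbers and max(Left) < min(Right), so by the simplicity theorem the value is the simplest (earliest-born) number strictly between 11 and 69/4.
Integers 12 through 17 all lie strictly between 11 and 69/4.
Among integers, the simplest (lowest birthday = smallest |n|; 0 is born on day 0, +-n on day n) is 12.
No non-integer in the interval can be simpler: if x is a non-integer in the interval, then floor(x) or ceil(x) also lies in the interval (the interval contains an integer), and both are proper prefixes of x's sign expansion, i.e. born earlier. So the game value is 12.
Game value = 12

12


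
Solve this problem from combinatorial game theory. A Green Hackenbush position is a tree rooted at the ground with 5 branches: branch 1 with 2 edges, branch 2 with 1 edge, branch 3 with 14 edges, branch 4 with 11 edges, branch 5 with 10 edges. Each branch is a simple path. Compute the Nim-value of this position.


The tree has 5 branches from the ground vertex.
In Green Hackenbush, the Nim-value of a simple path of length k is k.
Branch 1: length 2, Nim-value = 2
Branch 2: length 1, Nim-value = 1
Branch 3: length 14, Nim-value = 14
Branch 4: length 11, Nim-value = 11
Branch 5: length 10, Nim-value = 10
Total Nim-value = XOR of all branch values:
0 XOR 2 = 2
2 XOR 1 = 3
3 XOR 14 = 13
13 XOR 11 = 6
6 XOR 10 = 12
Nim-value of the tree = 12

12


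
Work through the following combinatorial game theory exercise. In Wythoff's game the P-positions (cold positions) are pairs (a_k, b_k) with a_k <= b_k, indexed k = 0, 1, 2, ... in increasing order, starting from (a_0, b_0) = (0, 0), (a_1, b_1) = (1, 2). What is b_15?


By Wythoff's theorem, a_k = floor(k * phi) and b_k = floor(k * phi^2) = a_k + k, where phi = (1 + sqrt(5))/2 is the golden ratio.
phi = (1 + sqrt(5))/2 = 1.618034
phi^2 = phi + 1 = 2.618034
k = 15
k * phi^2 = 15 * 2.618034 = 39.270510
b_15 = floor(k * phi^2) = 39 (check: a_15 + k = 24 + 15 = 39)

39


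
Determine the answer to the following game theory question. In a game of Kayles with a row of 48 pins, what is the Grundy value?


Kayles: a move removes 1 or 2 adjacent pins from a contiguous row.
Removing pins from a row of k leaves two independent rows (a, b) with a + b = k - 1 (one pin) or a + b = k - 2 (two pins); an end removal gives a = 0.
By Sprague-Grundy, G(k) = mex{ G(a) XOR G(b) } over all these splits. G(0) = 0.
G(1): splits (0,0):0^0=0 -> mex({0}) = 1
G(2): splits (0,1):0^1=1 (0,0):0^0=0 -> mex({0, 1}) = 2
G(3): splits (0,2):0^2=2 (1,1):1^1=0 (0,1):0^1=1 -> mex({0, 1, 2}) = 3
G(4): splits (0,3):0^3=3 (1,2):1^2=3 (0,2):0^2=2 (1,1):1^1=0 -> mex({0, 2, 3}) = 1
G(5): splits (0,4):0^1=1 (1,3):1^3=2 (2,2):2^2=0 (0,3):0^3=3 (1,2):1^2=3 -> mex({0, 1, 2, 3}) = 4
G(6) = mex({0, 1, 2, 4}) = 3
G(7) = mex({0, 1, 3, 4, 5}) = 2
G(8) = mex({0, 2, 3, 5, 6}) = 1
G(9) = mex({0, 1, 2, 3, 6, 7}) = 4
G(10) = mex({0, 1, 3, 4, 5, 7}) = 2
G(11) = mex({0, 1, 2, 3, 4, 5}) = 6
G(12) = mex({0, 1, 2, 3, 5, 6, 7}) = 4
G(13) = mex({0, 2, 3, 4, 6, 7}) = 1
G(14) = mex({0, 1, 4, 5, 6, 7}) = 2
G(15) = mex({0, 1, 2, 3, 4, 5, 6}) = 7
G(16) = mex({0, 2, 3, 5, 6, 7}) = 1
G(17) = mex({0, 1, 2, 3, 5, 6, 7}) = 4
G(18) = mex({0, 1, 2, 4, 5, 6}) = 3
G(19) = mex({0, 1, 3, 4, 5, 7}) = 2
G(20) = mex({0, 2, 3, 4, 5, 6, 7}) = 1
G(21) = mex({0, 1, 2, 3, 5, 6, 7}) = 4
G(22) = mex({0, 1, 2, 3, 4, 5, 7}) = 6
G(23) = mex({0, 1, 2, 3, 4, 5, 6}) = 7
G(24) = mex({0, 1, 2, 3, 5, 6, 7}) = 4
G(25) = mex({0, 2, 3, 4, 6, 7}) = 1
G(26) = mex({0, 1, 3, 4, 5, 6, 7}) = 2
G(27) = mex({0, 1, 2, 3, 4, 5, 6, 7}) = 8
G(28) = mex({0, 1, 2, 3, 4, 6, 7, 8}) = 5
G(29) = mex({0, 1, 2, 3, 5, 6, 7, 8, 9}) = 4
G(30) = mex({0, 1, 2, 3, 4, 5, 6, 9, 10}) = 7
G(31) = mex({0, 1, 3, 4, 5, 7, 10, 11}) = 2
G(32) = mex({0, 2, 3, 4, 5, 6, 7, 9, 11}) = 1
G(33) = mex({0, 1, 2, 3, 4, 5, 6, 7, 9, 12}) = 8
G(34) = mex({0, 1, 2, 3, 4, 5, 7, 8, 11, 12}) = 6
G(35) = mex({0, 1, 2, 3, 4, 5, 6, 8, 9, 10, 11}) = 7
G(36) = mex({0, 1, 2, 3, 5, 6, 7, 9, 10}) = 4
G(37) = mex({0, 2, 3, 4, 6, 7, 9, 10, 11, 12}) = 1
G(38) = mex({0, 1, 3, 4, 5, 6, 7, 9, 10, 11, 12}) = 2
G(39) = mex({0, 1, 2, 4, 5, 6, 7, 9, 10, 12, 14}) = 3
G(40) = mex({0, 2, 3, 4, 6, 7, 11, 12, 14}) = 1
G(41) = mex({0, 1, 2, 3, 5, 6, 7, 9, 10, 11, 12}) = 4
G(42) = mex({0, 1, 2, 3, 4, 5, 6, 9, 10}) = 7
G(43) = mex({0, 1, 3, 4, 5, 7, 9, 10, 12, 15}) = 2
G(44) = mex({0, 2, 3, 4, 5, 6, 7, 9, 10, 12, 15}) = 1
G(45) = mex({0, 1, 2, 3, 4, 5, 6, 7, 9, 10, 12, 14}) = 8
G(46) = mex({0, 1, 3, 4, 5, 7, 8, 11, 12, 14}) = 2
G(47) = mex({0, 1, 2, 3, 4, 5, 6, 8, 9, 10, 11, 12}) = 7
G(48) = mex({0, 1, 2, 3, 5, 6, 7, 9, 10}) = 4
Therefore G(48) = 4.

4


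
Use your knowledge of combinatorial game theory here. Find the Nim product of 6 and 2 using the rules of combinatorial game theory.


Nim multiplication is bilinear over XOR: (u XOR v) * w = (u*w) XOR (v*w).
So we split each operand into its bit components and XOR the pairwise Nim products.
6 = 2 + 4 (as XOR of powers of 2).
2 = 2 (as XOR of powers of 2).
Using the standard Nim-product table on single bits:
  2*2 = 3,   2*4 = 8,   2*8 = 12,
  4*4 = 6,   4*8 = 11,  8*8 = 13,
and  1*x = x (identity), k*l = l*k (commutative).
Pairwise Nim products:
  2 * 2 = 3
  4 * 2 = 8
XOR them: 3 XOR 8 = 11.
Result: 6 * 2 = 11 (in Nim).

11
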